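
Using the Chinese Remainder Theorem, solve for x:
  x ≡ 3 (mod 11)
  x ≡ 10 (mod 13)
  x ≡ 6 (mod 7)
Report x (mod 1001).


Moduli 11, 13, 7 are pairwise coprime; by CRT there is a unique solution modulo M = 11 · 13 · 7 = 1001.
Solve pairwise, accumulating the modulus:
  Start with x ≡ 3 (mod 11).
  Combine with x ≡ 10 (mod 13): since gcd(11, 13) = 1, we get a unique residue mod 143.
    Write x = 3 + 11·t and substitute into x ≡ 10 (mod 13): 11·t ≡ 10 − 3 = 7 (mod 13).
    The inverse of 11 mod 13 is 6 (since 11·6 = 66 = 5·13 + 1), so t ≡ 6·7 = 42 ≡ 3 (mod 13).
    Then x = 3 + 11·3 = 36, valid modulo lcm(11, 13) = 143: x ≡ 36 (mod 143).
  Combine with x ≡ 6 (mod 7): since gcd(143, 7) = 1, we get a unique residue mod 1001.
    Write x = 36 + 143·t and substitute into x ≡ 6 (mod 7): 143·t ≡ 6 − 36 = -30 (mod 7).
    Reduce coefficients mod 7: 3·t ≡ 5 (mod 7).
    The inverse of 3 mod 7 is 5 (since 3·5 = 15 = 2·7 + 1), so t ≡ 5·5 = 25 ≡ 4 (mod 7).
    Then x = 36 + 143·4 = 608, valid modulo lcm(143, 7) = 1001: x ≡ 608 (mod 1001).
Verify: 608 mod 11 = 3 ✓, 608 mod 13 = 10 ✓, 608 mod 7 = 6 ✓.

x ≡ 608 (mod 1001).


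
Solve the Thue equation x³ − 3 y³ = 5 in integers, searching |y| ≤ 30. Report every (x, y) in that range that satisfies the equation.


The equation is x³ - 3y³ = 5. For fixed y, x³ = 3·y³ + 5, so a solution requires the RHS to be a perfect cube.
Strategy: iterate y from -30 to 30, compute RHS = 3·y³ + 5, and check whether it is a (positive or negative) perfect cube.
Check small values of y:
  y = 0: RHS = 5 is not a perfect cube.
  y = 1: RHS = 8 = (2)³ ⇒ x = 2 works.
  y = -1: RHS = 2 is not a perfect cube.
  y = 2: RHS = 29 is not a perfect cube.
  y = -2: RHS = -19 is not a perfect cube.
  y = 3: RHS = 86 is not a perfect cube.
  y = -3: RHS = -76 is not a perfect cube.
Continuing the search up to |y| = 30 finds no further solutions beyond those listed.
Collected solutions: (2, 1).

Solutions (with |y| ≤ 30): (2, 1).


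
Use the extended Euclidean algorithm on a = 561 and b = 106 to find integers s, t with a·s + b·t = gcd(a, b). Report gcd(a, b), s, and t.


Euclidean algorithm on (561, 106) — divide until remainder is 0:
  561 = 5 · 106 + 31
  106 = 3 · 31 + 13
  31 = 2 · 13 + 5
  13 = 2 · 5 + 3
  5 = 1 · 3 + 2
  3 = 1 · 2 + 1
  2 = 2 · 1 + 0
gcd(561, 106) = 1.
Track Bezout coefficients alongside the remainders: start with r₀ = 561 = a·1 + b·0 (s = 1, t = 0) and r₁ = 106 = a·0 + b·1 (s = 0, t = 1); each new remainder r_{k+1} = r_{k-1} − q_k·r_k inherits s_{k+1} = s_{k-1} − q_k·s_k, t_{k+1} = t_{k-1} − q_k·t_k, so r_k = a·s_k + b·t_k at every step:
  q = 5: r = 31, s = 1 − 5·0 = 1, t = 0 − 5·1 = -5  (check: 561·1 + 106·(-5) = 31)
  q = 3: r = 13, s = 0 − 3·1 = -3, t = 1 − 3·(-5) = 16  (check: 561·(-3) + 106·16 = 13)
  q = 2: r = 5, s = 1 − 2·(-3) = 7, t = -5 − 2·16 = -37  (check: 561·7 + 106·(-37) = 5)
  q = 2: r = 3, s = -3 − 2·7 = -17, t = 16 − 2·(-37) = 90  (check: 561·(-17) + 106·90 = 3)
  q = 1: r = 2, s = 7 − 1·(-17) = 24, t = -37 − 1·90 = -127  (check: 561·24 + 106·(-127) = 2)
  q = 1: r = 1, s = -17 − 1·24 = -41, t = 90 − 1·(-127) = 217  (check: 561·(-41) + 106·217 = 1)
The row with r = 1 (the gcd) gives the Bezout coefficients s = -41, t = 217.
Result: 561 · (-41) + 106 · (217) = 1.

gcd(561, 106) = 1; s = -41, t = 217 (check: 561·(-41) + 106·217 = 1).


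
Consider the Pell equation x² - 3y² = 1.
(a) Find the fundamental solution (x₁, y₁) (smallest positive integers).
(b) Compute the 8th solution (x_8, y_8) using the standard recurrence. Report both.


Step 1: Find the fundamental solution (x₁, y₁) of x² - 3y² = 1.
  Expand √3 as a continued fraction. a₀ = ⌊√3⌋ = 1; iterate m_{k+1} = d_k·a_k − m_k, d_{k+1} = (3 − m_{k+1}²)/d_k, a_{k+1} = ⌊(a₀ + m_{k+1})/d_{k+1}⌋ (starting m₀ = 0, d₀ = 1), with convergents p_k = a_k·p_{k-1} + p_{k-2}, q_k = a_k·q_{k-1} + q_{k-2} (p₋₁ = 1, q₋₁ = 0):
  k = 0: a₀ = 1; p₀/q₀ = 1/1; p₀² − 3·q₀² = 1 − 3 = -2.
  k = 1: m = 1, d = 2, a = ⌊(1 + 1)/2⌋ = 1; p/q = (1·1 + 1)/(1·1 + 0) = 2/1; p² − 3·q² = 4 − 3 = 1.
  The first convergent with p² − 3·q² = 1 gives the fundamental solution (x₁, y₁) = (2, 1).
Step 2: Apply the recurrence (x_{n+1}, y_{n+1}) = (x₁x_n + 3y₁y_n, x₁y_n + y₁x_n) repeatedly.
  From (x_1, y_1) = (2, 1): x_2 = 2·2 + 3·1·1 = 7; y_2 = 2·1 + 1·2 = 4.
  From (x_2, y_2) = (7, 4): x_3 = 2·7 + 3·1·4 = 26; y_3 = 2·4 + 1·7 = 15.
  From (x_3, y_3) = (26, 15): x_4 = 2·26 + 3·1·15 = 97; y_4 = 2·15 + 1·26 = 56.
  From (x_4, y_4) = (97, 56): x_5 = 2·97 + 3·1·56 = 362; y_5 = 2·56 + 1·97 = 209.
  From (x_5, y_5) = (362, 209): x_6 = 2·362 + 3·1·209 = 1351; y_6 = 2·209 + 1·362 = 780.
  From (x_6, y_6) = (1351, 780): x_7 = 2·1351 + 3·1·780 = 5042; y_7 = 2·780 + 1·1351 = 2911.
  From (x_7, y_7) = (5042, 2911): x_8 = 2·5042 + 3·1·2911 = 18817; y_8 = 2·2911 + 1·5042 = 10864.
Step 3: Verify x_8² - 3·y_8² = 354079489 - 354079488 = 1 (should be 1). ✓

(x_1, y_1) = (2, 1); (x_8, y_8) = (18817, 10864).


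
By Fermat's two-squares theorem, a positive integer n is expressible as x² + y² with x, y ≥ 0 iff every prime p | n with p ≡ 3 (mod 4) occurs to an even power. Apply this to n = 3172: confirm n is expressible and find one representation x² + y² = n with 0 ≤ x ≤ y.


Step 1: Factor n = 3172 = 2^2 · 13 · 61.
Step 2: Check the mod-4 condition on each prime factor: 2 = 2 (special); 13 ≡ 1 (mod 4), exponent 1; 61 ≡ 1 (mod 4), exponent 1.
All primes ≡ 3 (mod 4) appear to even exponent (or don't appear), so by the two-squares theorem n IS expressible as a sum of two squares.
Step 3: Build a representation. Group n = k² · m with k = 2 and m = 13 · 61 = 793 (a product of primes ≡ 1 (mod 4)); a representation of m scales to one of n via (k·x)² + (k·y)² = k²(x² + y²). Each prime p ≡ 1 (mod 4) is itself a sum of two squares; find a² by testing p − a² for a perfect square:
  13: 13 − 1² = 12, 13 − 2² = 9 = 3² ⇒ 13 = 2² + 3².
  61: 61 − 1² = 60, 61 − 2² = 57, 61 − 3² = 52, 61 − 4² = 45, 61 − 5² = 36 = 6² ⇒ 61 = 5² + 6².
  Combine using the Brahmagupta–Fibonacci identity (a² + b²)(c² + d²) = (ac − bd)² + (ad + bc)² = (ac + bd)² + (ad − bc)²:
  13 · 61 = 793: from (2² + 3²)(5² + 6²), take (2·5 − 3·6, 2·6 + 3·5) = (10 − 18, 12 + 15) = (-8, 27); dropping signs (only squares matter) gives (8, 27); check 8² + 27² = 64 + 729 = 793 ✓.
  Scale by k = 2: (2·8, 2·27) = (16, 54).
Step 4: Order so x ≤ y and verify: 16² + 54² = 256 + 2916 = 3172 = n. ✓

n = 3172 = 16² + 54² (one valid representation with x ≤ y).


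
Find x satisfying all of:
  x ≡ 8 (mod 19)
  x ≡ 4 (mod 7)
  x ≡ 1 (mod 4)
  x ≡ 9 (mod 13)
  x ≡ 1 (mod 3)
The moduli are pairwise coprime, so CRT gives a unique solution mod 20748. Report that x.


Product of moduli M = 19 · 7 · 4 · 13 · 3 = 20748.
Merge one congruence at a time:
  Start: x ≡ 8 (mod 19).
  Combine with x ≡ 4 (mod 7); new modulus lcm = 133.
    Write x = 8 + 19·t and substitute into x ≡ 4 (mod 7): 19·t ≡ 4 − 8 = -4 (mod 7).
    Reduce coefficients mod 7: 5·t ≡ 3 (mod 7).
    The inverse of 5 mod 7 is 3 (since 5·3 = 15 = 2·7 + 1), so t ≡ 3·3 = 9 ≡ 2 (mod 7).
    Then x = 8 + 19·2 = 46, valid modulo lcm(19, 7) = 133: x ≡ 46 (mod 133).
  Combine with x ≡ 1 (mod 4); new modulus lcm = 532.
    Write x = 46 + 133·t and substitute into x ≡ 1 (mod 4): 133·t ≡ 1 − 46 = -45 (mod 4).
    Reduce coefficients mod 4: 1·t ≡ 3 (mod 4).
    So t ≡ 3 (mod 4).
    Then x = 46 + 133·3 = 445, valid modulo lcm(133, 4) = 532: x ≡ 445 (mod 532).
  Combine with x ≡ 9 (mod 13); new modulus lcm = 6916.
    Write x = 445 + 532·t and substitute into x ≡ 9 (mod 13): 532·t ≡ 9 − 445 = -436 (mod 13).
    Reduce coefficients mod 13: 12·t ≡ 6 (mod 13).
    The inverse of 12 mod 13 is 12 (since 12·12 = 144 = 11·13 + 1), so t ≡ 12·6 = 72 ≡ 7 (mod 13).
    Then x = 445 + 532·7 = 4169, valid modulo lcm(532, 13) = 6916: x ≡ 4169 (mod 6916).
  Combine with x ≡ 1 (mod 3); new modulus lcm = 20748.
    Write x = 4169 + 6916·t and substitute into x ≡ 1 (mod 3): 6916·t ≡ 1 − 4169 = -4168 (mod 3).
    Reduce coefficients mod 3: 1·t ≡ 2 (mod 3).
    So t ≡ 2 (mod 3).
    Then x = 4169 + 6916·2 = 18001, valid modulo lcm(6916, 3) = 20748: x ≡ 18001 (mod 20748).
Verify against each original: 18001 mod 19 = 8, 18001 mod 7 = 4, 18001 mod 4 = 1, 18001 mod 13 = 9, 18001 mod 3 = 1.

x ≡ 18001 (mod 20748).


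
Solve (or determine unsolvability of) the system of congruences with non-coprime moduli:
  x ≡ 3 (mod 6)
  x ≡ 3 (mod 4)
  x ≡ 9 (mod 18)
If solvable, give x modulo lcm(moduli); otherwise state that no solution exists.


Moduli 6, 4, 18 are not pairwise coprime, so CRT works modulo lcm(m_i) when all pairwise compatibility conditions hold.
Pairwise compatibility: gcd(m_i, m_j) must divide a_i - a_j for every pair.
Merge one congruence at a time:
  Start: x ≡ 3 (mod 6).
  Combine with x ≡ 3 (mod 4): gcd(6, 4) = 2; 3 - 3 = 0, which IS divisible by 2, so compatible.
    Write x = 3 + 6·t and substitute into x ≡ 3 (mod 4): 6·t ≡ 3 − 3 = 0 (mod 4).
    Divide the congruence (and modulus) by g = 2: 3·t ≡ 0 (mod 2).
    Reduce coefficients mod 2: 1·t ≡ 0 (mod 2).
    So t ≡ 0 (mod 2).
    Then x = 3 + 6·0 = 3, valid modulo lcm(6, 4) = 12: x ≡ 3 (mod 12).
  Combine with x ≡ 9 (mod 18): gcd(12, 18) = 6; 9 - 3 = 6, which IS divisible by 6, so compatible.
    Write x = 3 + 12·t and substitute into x ≡ 9 (mod 18): 12·t ≡ 9 − 3 = 6 (mod 18).
    Divide the congruence (and modulus) by g = 6: 2·t ≡ 1 (mod 3).
    The inverse of 2 mod 3 is 2 (since 2·2 = 4 = 1·3 + 1), so t ≡ 2·1 = 2 ≡ 2 (mod 3).
    Then x = 3 + 12·2 = 27, valid modulo lcm(12, 18) = 36: x ≡ 27 (mod 36).
Verify: 27 mod 6 = 3, 27 mod 4 = 3, 27 mod 18 = 9.

x ≡ 27 (mod 36).


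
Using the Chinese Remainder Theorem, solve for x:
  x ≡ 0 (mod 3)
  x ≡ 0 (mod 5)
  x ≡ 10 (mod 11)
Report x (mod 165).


Moduli 3, 5, 11 are pairwise coprime; by CRT there is a unique solution modulo M = 3 · 5 · 11 = 165.
Solve pairwise, accumulating the modulus:
  Start with x ≡ 0 (mod 3).
  Combine with x ≡ 0 (mod 5): since gcd(3, 5) = 1, we get a unique residue mod 15.
    Write x = 0 + 3·t and substitute into x ≡ 0 (mod 5): 3·t ≡ 0 − 0 = 0 (mod 5).
    The inverse of 3 mod 5 is 2 (since 3·2 = 6 = 1·5 + 1), so t ≡ 2·0 = 0 ≡ 0 (mod 5).
    Then x = 0 + 3·0 = 0, valid modulo lcm(3, 5) = 15: x ≡ 0 (mod 15).
  Combine with x ≡ 10 (mod 11): since gcd(15, 11) = 1, we get a unique residue mod 165.
    Write x = 0 + 15·t and substitute into x ≡ 10 (mod 11): 15·t ≡ 10 − 0 = 10 (mod 11).
    Reduce coefficients mod 11: 4·t ≡ 10 (mod 11).
    The inverse of 4 mod 11 is 3 (since 4·3 = 12 = 1·11 + 1), so t ≡ 3·10 = 30 ≡ 8 (mod 11).
    Then x = 0 + 15·8 = 120, valid modulo lcm(15, 11) = 165: x ≡ 120 (mod 165).
Verify: 120 mod 3 = 0 ✓, 120 mod 5 = 0 ✓, 120 mod 11 = 10 ✓.

x ≡ 120 (mod 165).


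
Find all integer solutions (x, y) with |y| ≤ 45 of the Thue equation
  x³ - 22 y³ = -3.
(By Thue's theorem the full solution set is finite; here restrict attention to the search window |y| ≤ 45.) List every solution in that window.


The equation is x³ - 22y³ = -3. For fixed y, x³ = 22·y³ − 3, so a solution requires the RHS to be a perfect cube.
Strategy: iterate y from -45 to 45, compute RHS = 22·y³ − 3, and check whether it is a (positive or negative) perfect cube.
Check small values of y:
  y = 0: RHS = -3 is not a perfect cube.
  y = 1: RHS = 19 is not a perfect cube.
  y = -1: RHS = -25 is not a perfect cube.
  y = 2: RHS = 173 is not a perfect cube.
  y = -2: RHS = -179 is not a perfect cube.
  y = 3: RHS = 591 is not a perfect cube.
  y = -3: RHS = -597 is not a perfect cube.
Continuing the search up to |y| = 45 finds no solutions either.
No (x, y) in the scanned range satisfies the equation.

No integer solutions with |y| ≤ 45.


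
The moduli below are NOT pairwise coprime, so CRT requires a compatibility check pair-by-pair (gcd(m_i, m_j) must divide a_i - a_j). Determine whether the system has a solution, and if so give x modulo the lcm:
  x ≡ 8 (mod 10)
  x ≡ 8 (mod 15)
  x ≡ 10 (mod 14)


Moduli 10, 15, 14 are not pairwise coprime, so CRT works modulo lcm(m_i) when all pairwise compatibility conditions hold.
Pairwise compatibility: gcd(m_i, m_j) must divide a_i - a_j for every pair.
Merge one congruence at a time:
  Start: x ≡ 8 (mod 10).
  Combine with x ≡ 8 (mod 15): gcd(10, 15) = 5; 8 - 8 = 0, which IS divisible by 5, so compatible.
    Write x = 8 + 10·t and substitute into x ≡ 8 (mod 15): 10·t ≡ 8 − 8 = 0 (mod 15).
    Divide the congruence (and modulus) by g = 5: 2·t ≡ 0 (mod 3).
    The inverse of 2 mod 3 is 2 (since 2·2 = 4 = 1·3 + 1), so t ≡ 2·0 = 0 ≡ 0 (mod 3).
    Then x = 8 + 10·0 = 8, valid modulo lcm(10, 15) = 30: x ≡ 8 (mod 30).
  Combine with x ≡ 10 (mod 14): gcd(30, 14) = 2; 10 - 8 = 2, which IS divisible by 2, so compatible.
    Write x = 8 + 30·t and substitute into x ≡ 10 (mod 14): 30·t ≡ 10 − 8 = 2 (mod 14).
    Divide the congruence (and modulus) by g = 2: 15·t ≡ 1 (mod 7).
    Reduce coefficients mod 7: 1·t ≡ 1 (mod 7).
    So t ≡ 1 (mod 7).
    Then x = 8 + 30·1 = 38, valid modulo lcm(30, 14) = 210: x ≡ 38 (mod 210).
Verify: 38 mod 10 = 8, 38 mod 15 = 8, 38 mod 14 = 10.

x ≡ 38 (mod 210).


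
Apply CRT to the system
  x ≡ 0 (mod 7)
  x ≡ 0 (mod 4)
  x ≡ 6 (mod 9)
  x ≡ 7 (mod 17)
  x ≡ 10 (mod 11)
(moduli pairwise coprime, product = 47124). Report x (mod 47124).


Product of moduli M = 7 · 4 · 9 · 17 · 11 = 47124.
Merge one congruence at a time:
  Start: x ≡ 0 (mod 7).
  Combine with x ≡ 0 (mod 4); new modulus lcm = 28.
    Write x = 0 + 7·t and substitute into x ≡ 0 (mod 4): 7·t ≡ 0 − 0 = 0 (mod 4).
    Reduce coefficients mod 4: 3·t ≡ 0 (mod 4).
    The inverse of 3 mod 4 is 3 (since 3·3 = 9 = 2·4 + 1), so t ≡ 3·0 = 0 ≡ 0 (mod 4).
    Then x = 0 + 7·0 = 0, valid modulo lcm(7, 4) = 28: x ≡ 0 (mod 28).
  Combine with x ≡ 6 (mod 9); new modulus lcm = 252.
    Write x = 0 + 28·t and substitute into x ≡ 6 (mod 9): 28·t ≡ 6 − 0 = 6 (mod 9).
    Reduce coefficients mod 9: 1·t ≡ 6 (mod 9).
    So t ≡ 6 (mod 9).
    Then x = 0 + 28·6 = 168, valid modulo lcm(28, 9) = 252: x ≡ 168 (mod 252).
  Combine with x ≡ 7 (mod 17); new modulus lcm = 4284.
    Write x = 168 + 252·t and substitute into x ≡ 7 (mod 17): 252·t ≡ 7 − 168 = -161 (mod 17).
    Reduce coefficients mod 17: 14·t ≡ 9 (mod 17).
    The inverse of 14 mod 17 is 11 (since 14·11 = 154 = 9·17 + 1), so t ≡ 11·9 = 99 ≡ 14 (mod 17).
    Then x = 168 + 252·14 = 3696, valid modulo lcm(252, 17) = 4284: x ≡ 3696 (mod 4284).
  Combine with x ≡ 10 (mod 11); new modulus lcm = 47124.
    Write x = 3696 + 4284·t and substitute into x ≡ 10 (mod 11): 4284·t ≡ 10 − 3696 = -3686 (mod 11).
    Reduce coefficients mod 11: 5·t ≡ 10 (mod 11).
    The inverse of 5 mod 11 is 9 (since 5·9 = 45 = 4·11 + 1), so t ≡ 9·10 = 90 ≡ 2 (mod 11).
    Then x = 3696 + 4284·2 = 12264, valid modulo lcm(4284, 11) = 47124: x ≡ 12264 (mod 47124).
Verify against each original: 12264 mod 7 = 0, 12264 mod 4 = 0, 12264 mod 9 = 6, 12264 mod 17 = 7, 12264 mod 11 = 10.

x ≡ 12264 (mod 47124).


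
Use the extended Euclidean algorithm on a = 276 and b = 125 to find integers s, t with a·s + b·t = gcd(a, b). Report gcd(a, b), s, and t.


Euclidean algorithm on (276, 125) — divide until remainder is 0:
  276 = 2 · 125 + 26
  125 = 4 · 26 + 21
  26 = 1 · 21 + 5
  21 = 4 · 5 + 1
  5 = 5 · 1 + 0
gcd(276, 125) = 1.
Track Bezout coefficients alongside the remainders: start with r₀ = 276 = a·1 + b·0 (s = 1, t = 0) and r₁ = 125 = a·0 + b·1 (s = 0, t = 1); each new remainder r_{k+1} = r_{k-1} − q_k·r_k inherits s_{k+1} = s_{k-1} − q_k·s_k, t_{k+1} = t_{k-1} − q_k·t_k, so r_k = a·s_k + b·t_k at every step:
  q = 2: r = 26, s = 1 − 2·0 = 1, t = 0 − 2·1 = -2  (check: 276·1 + 125·(-2) = 26)
  q = 4: r = 21, s = 0 − 4·1 = -4, t = 1 − 4·(-2) = 9  (check: 276·(-4) + 125·9 = 21)
  q = 1: r = 5, s = 1 − 1·(-4) = 5, t = -2 − 1·9 = -11  (check: 276·5 + 125·(-11) = 5)
  q = 4: r = 1, s = -4 − 4·5 = -24, t = 9 − 4·(-11) = 53  (check: 276·(-24) + 125·53 = 1)
The row with r = 1 (the gcd) gives the Bezout coefficients s = -24, t = 53.
Result: 276 · (-24) + 125 · (53) = 1.

gcd(276, 125) = 1; s = -24, t = 53 (check: 276·(-24) + 125·53 = 1).


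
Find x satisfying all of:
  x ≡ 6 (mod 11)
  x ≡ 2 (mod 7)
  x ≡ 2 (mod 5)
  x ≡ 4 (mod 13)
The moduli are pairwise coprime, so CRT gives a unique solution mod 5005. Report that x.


Product of moduli M = 11 · 7 · 5 · 13 = 5005.
Merge one congruence at a time:
  Start: x ≡ 6 (mod 11).
  Combine with x ≡ 2 (mod 7); new modulus lcm = 77.
    Write x = 6 + 11·t and substitute into x ≡ 2 (mod 7): 11·t ≡ 2 − 6 = -4 (mod 7).
    Reduce coefficients mod 7: 4·t ≡ 3 (mod 7).
    The inverse of 4 mod 7 is 2 (since 4·2 = 8 = 1·7 + 1), so t ≡ 2·3 = 6 ≡ 6 (mod 7).
    Then x = 6 + 11·6 = 72, valid modulo lcm(11, 7) = 77: x ≡ 72 (mod 77).
  Combine with x ≡ 2 (mod 5); new modulus lcm = 385.
    Write x = 72 + 77·t and substitute into x ≡ 2 (mod 5): 77·t ≡ 2 − 72 = -70 (mod 5).
    Reduce coefficients mod 5: 2·t ≡ 0 (mod 5).
    The inverse of 2 mod 5 is 3 (since 2·3 = 6 = 1·5 + 1), so t ≡ 3·0 = 0 ≡ 0 (mod 5).
    Then x = 72 + 77·0 = 72, valid modulo lcm(77, 5) = 385: x ≡ 72 (mod 385).
  Combine with x ≡ 4 (mod 13); new modulus lcm = 5005.
    Write x = 72 + 385·t and substitute into x ≡ 4 (mod 13): 385·t ≡ 4 − 72 = -68 (mod 13).
    Reduce coefficients mod 13: 8·t ≡ 10 (mod 13).
    The inverse of 8 mod 13 is 5 (since 8·5 = 40 = 3·13 + 1), so t ≡ 5·10 = 50 ≡ 11 (mod 13).
    Then x = 72 + 385·11 = 4307, valid modulo lcm(385, 13) = 5005: x ≡ 4307 (mod 5005).
Verify against each original: 4307 mod 11 = 6, 4307 mod 7 = 2, 4307 mod 5 = 2, 4307 mod 13 = 4.

x ≡ 4307 (mod 5005).


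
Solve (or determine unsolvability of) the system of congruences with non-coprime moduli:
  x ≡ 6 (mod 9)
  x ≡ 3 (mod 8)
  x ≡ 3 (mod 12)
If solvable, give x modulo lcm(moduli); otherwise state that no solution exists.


Moduli 9, 8, 12 are not pairwise coprime, so CRT works modulo lcm(m_i) when all pairwise compatibility conditions hold.
Pairwise compatibility: gcd(m_i, m_j) must divide a_i - a_j for every pair.
Merge one congruence at a time:
  Start: x ≡ 6 (mod 9).
  Combine with x ≡ 3 (mod 8): gcd(9, 8) = 1; 3 - 6 = -3, which IS divisible by 1, so compatible.
    Write x = 6 + 9·t and substitute into x ≡ 3 (mod 8): 9·t ≡ 3 − 6 = -3 (mod 8).
    Reduce coefficients mod 8: 1·t ≡ 5 (mod 8).
    So t ≡ 5 (mod 8).
    Then x = 6 + 9·5 = 51, valid modulo lcm(9, 8) = 72: x ≡ 51 (mod 72).
  Combine with x ≡ 3 (mod 12): gcd(72, 12) = 12; 3 - 51 = -48, which IS divisible by 12, so compatible.
    Write x = 51 + 72·t and substitute into x ≡ 3 (mod 12): 72·t ≡ 3 − 51 = -48 (mod 12).
    Divide the congruence (and modulus) by g = 12: 6·t ≡ -4 (mod 1).
    Modulo 1 every t works; take t = 0.
    Then x = 51 + 72·0 = 51, valid modulo lcm(72, 12) = 72: x ≡ 51 (mod 72).
Verify: 51 mod 9 = 6, 51 mod 8 = 3, 51 mod 12 = 3.

x ≡ 51 (mod 72).


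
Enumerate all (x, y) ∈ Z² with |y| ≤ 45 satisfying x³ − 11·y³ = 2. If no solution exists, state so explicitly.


The equation is x³ - 11y³ = 2. For fixed y, x³ = 11·y³ + 2, so a solution requires the RHS to be a perfect cube.
Strategy: iterate y from -45 to 45, compute RHS = 11·y³ + 2, and check whether it is a (positive or negative) perfect cube.
Check small values of y:
  y = 0: RHS = 2 is not a perfect cube.
  y = 1: RHS = 13 is not a perfect cube.
  y = -1: RHS = -9 is not a perfect cube.
  y = 2: RHS = 90 is not a perfect cube.
  y = -2: RHS = -86 is not a perfect cube.
  y = 3: RHS = 299 is not a perfect cube.
  y = -3: RHS = -295 is not a perfect cube.
Continuing the search up to |y| = 45 finds no solutions either.
No (x, y) in the scanned range satisfies the equation.

No integer solutions with |y| ≤ 45.


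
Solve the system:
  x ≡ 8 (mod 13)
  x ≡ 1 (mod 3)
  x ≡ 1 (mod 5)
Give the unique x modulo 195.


Moduli 13, 3, 5 are pairwise coprime; by CRT there is a unique solution modulo M = 13 · 3 · 5 = 195.
Solve pairwise, accumulating the modulus:
  Start with x ≡ 8 (mod 13).
  Combine with x ≡ 1 (mod 3): since gcd(13, 3) = 1, we get a unique residue mod 39.
    Write x = 8 + 13·t and substitute into x ≡ 1 (mod 3): 13·t ≡ 1 − 8 = -7 (mod 3).
    Reduce coefficients mod 3: 1·t ≡ 2 (mod 3).
    So t ≡ 2 (mod 3).
    Then x = 8 + 13·2 = 34, valid modulo lcm(13, 3) = 39: x ≡ 34 (mod 39).
  Combine with x ≡ 1 (mod 5): since gcd(39, 5) = 1, we get a unique residue mod 195.
    Write x = 34 + 39·t and substitute into x ≡ 1 (mod 5): 39·t ≡ 1 − 34 = -33 (mod 5).
    Reduce coefficients mod 5: 4·t ≡ 2 (mod 5).
    The inverse of 4 mod 5 is 4 (since 4·4 = 16 = 3·5 + 1), so t ≡ 4·2 = 8 ≡ 3 (mod 5).
    Then x = 34 + 39·3 = 151, valid modulo lcm(39, 5) = 195: x ≡ 151 (mod 195).
Verify: 151 mod 13 = 8 ✓, 151 mod 3 = 1 ✓, 151 mod 5 = 1 ✓.

x ≡ 151 (mod 195).


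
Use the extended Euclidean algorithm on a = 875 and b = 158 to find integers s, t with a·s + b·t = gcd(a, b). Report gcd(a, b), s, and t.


Euclidean algorithm on (875, 158) — divide until remainder is 0:
  875 = 5 · 158 + 85
  158 = 1 · 85 + 73
  85 = 1 · 73 + 12
  73 = 6 · 12 + 1
  12 = 12 · 1 + 0
gcd(875, 158) = 1.
Track Bezout coefficients alongside the remainders: start with r₀ = 875 = a·1 + b·0 (s = 1, t = 0) and r₁ = 158 = a·0 + b·1 (s = 0, t = 1); each new remainder r_{k+1} = r_{k-1} − q_k·r_k inherits s_{k+1} = s_{k-1} − q_k·s_k, t_{k+1} = t_{k-1} − q_k·t_k, so r_k = a·s_k + b·t_k at every step:
  q = 5: r = 85, s = 1 − 5·0 = 1, t = 0 − 5·1 = -5  (check: 875·1 + 158·(-5) = 85)
  q = 1: r = 73, s = 0 − 1·1 = -1, t = 1 − 1·(-5) = 6  (check: 875·(-1) + 158·6 = 73)
  q = 1: r = 12, s = 1 − 1·(-1) = 2, t = -5 − 1·6 = -11  (check: 875·2 + 158·(-11) = 12)
  q = 6: r = 1, s = -1 − 6·2 = -13, t = 6 − 6·(-11) = 72  (check: 875·(-13) + 158·72 = 1)
The row with r = 1 (the gcd) gives the Bezout coefficients s = -13, t = 72.
Result: 875 · (-13) + 158 · (72) = 1.

gcd(875, 158) = 1; s = -13, t = 72 (check: 875·(-13) + 158·72 = 1).


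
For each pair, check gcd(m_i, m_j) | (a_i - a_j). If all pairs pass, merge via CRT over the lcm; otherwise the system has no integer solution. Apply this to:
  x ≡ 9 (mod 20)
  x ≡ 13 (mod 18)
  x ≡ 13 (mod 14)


Moduli 20, 18, 14 are not pairwise coprime, so CRT works modulo lcm(m_i) when all pairwise compatibility conditions hold.
Pairwise compatibility: gcd(m_i, m_j) must divide a_i - a_j for every pair.
Merge one congruence at a time:
  Start: x ≡ 9 (mod 20).
  Combine with x ≡ 13 (mod 18): gcd(20, 18) = 2; 13 - 9 = 4, which IS divisible by 2, so compatible.
    Write x = 9 + 20·t and substitute into x ≡ 13 (mod 18): 20·t ≡ 13 − 9 = 4 (mod 18).
    Divide the congruence (and modulus) by g = 2: 10·t ≡ 2 (mod 9).
    Reduce coefficients mod 9: 1·t ≡ 2 (mod 9).
    So t ≡ 2 (mod 9).
    Then x = 9 + 20·2 = 49, valid modulo lcm(20, 18) = 180: x ≡ 49 (mod 180).
  Combine with x ≡ 13 (mod 14): gcd(180, 14) = 2; 13 - 49 = -36, which IS divisible by 2, so compatible.
    Write x = 49 + 180·t and substitute into x ≡ 13 (mod 14): 180·t ≡ 13 − 49 = -36 (mod 14).
    Divide the congruence (and modulus) by g = 2: 90·t ≡ -18 (mod 7).
    Reduce coefficients mod 7: 6·t ≡ 3 (mod 7).
    The inverse of 6 mod 7 is 6 (since 6·6 = 36 = 5·7 + 1), so t ≡ 6·3 = 18 ≡ 4 (mod 7).
    Then x = 49 + 180·4 = 769, valid modulo lcm(180, 14) = 1260: x ≡ 769 (mod 1260).
Verify: 769 mod 20 = 9, 769 mod 18 = 13, 769 mod 14 = 13.

x ≡ 769 (mod 1260).


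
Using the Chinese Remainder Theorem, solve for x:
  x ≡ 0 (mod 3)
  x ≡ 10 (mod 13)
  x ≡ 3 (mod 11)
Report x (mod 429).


Moduli 3, 13, 11 are pairwise coprime; by CRT there is a unique solution modulo M = 3 · 13 · 11 = 429.
Solve pairwise, accumulating the modulus:
  Start with x ≡ 0 (mod 3).
  Combine with x ≡ 10 (mod 13): since gcd(3, 13) = 1, we get a unique residue mod 39.
    Write x = 0 + 3·t and substitute into x ≡ 10 (mod 13): 3·t ≡ 10 − 0 = 10 (mod 13).
    The inverse of 3 mod 13 is 9 (since 3·9 = 27 = 2·13 + 1), so t ≡ 9·10 = 90 ≡ 12 (mod 13).
    Then x = 0 + 3·12 = 36, valid modulo lcm(3, 13) = 39: x ≡ 36 (mod 39).
  Combine with x ≡ 3 (mod 11): since gcd(39, 11) = 1, we get a unique residue mod 429.
    Write x = 36 + 39·t and substitute into x ≡ 3 (mod 11): 39·t ≡ 3 − 36 = -33 (mod 11).
    Reduce coefficients mod 11: 6·t ≡ 0 (mod 11).
    The inverse of 6 mod 11 is 2 (since 6·2 = 12 = 1·11 + 1), so t ≡ 2·0 = 0 ≡ 0 (mod 11).
    Then x = 36 + 39·0 = 36, valid modulo lcm(39, 11) = 429: x ≡ 36 (mod 429).
Verify: 36 mod 3 = 0 ✓, 36 mod 13 = 10 ✓, 36 mod 11 = 3 ✓.

x ≡ 36 (mod 429).


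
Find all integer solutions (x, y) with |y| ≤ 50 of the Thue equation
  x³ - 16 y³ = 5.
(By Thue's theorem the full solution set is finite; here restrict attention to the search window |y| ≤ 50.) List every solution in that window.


The equation is x³ - 16y³ = 5. For fixed y, x³ = 16·y³ + 5, so a solution requires the RHS to be a perfect cube.
Strategy: iterate y from -50 to 50, compute RHS = 16·y³ + 5, and check whether it is a (positive or negative) perfect cube.
Check small values of y:
  y = 0: RHS = 5 is not a perfect cube.
  y = 1: RHS = 21 is not a perfect cube.
  y = -1: RHS = -11 is not a perfect cube.
  y = 2: RHS = 133 is not a perfect cube.
  y = -2: RHS = -123 is not a perfect cube.
  y = 3: RHS = 437 is not a perfect cube.
  y = -3: RHS = -427 is not a perfect cube.
Continuing the search up to |y| = 50 finds no solutions either.
No (x, y) in the scanned range satisfies the equation.

No integer solutions with |y| ≤ 50.


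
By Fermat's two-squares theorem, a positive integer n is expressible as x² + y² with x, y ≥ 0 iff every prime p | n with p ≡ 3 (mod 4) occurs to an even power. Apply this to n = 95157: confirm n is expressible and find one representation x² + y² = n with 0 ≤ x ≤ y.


Step 1: Factor n = 95157 = 3^2 · 97 · 109.
Step 2: Check the mod-4 condition on each prime factor: 3 ≡ 3 (mod 4), exponent 2 (must be even); 97 ≡ 1 (mod 4), exponent 1; 109 ≡ 1 (mod 4), exponent 1.
All primes ≡ 3 (mod 4) appear to even exponent (or don't appear), so by the two-squares theorem n IS expressible as a sum of two squares.
Step 3: Build a representation. Group n = k² · m with k = 3 and m = 97 · 109 = 10573 (a product of primes ≡ 1 (mod 4)); a representation of m scales to one of n via (k·x)² + (k·y)² = k²(x² + y²). Each prime p ≡ 1 (mod 4) is itself a sum of two squares; find a² by testing p − a² for a perfect square:
  97: 97 − 1² = 96, 97 − 2² = 93, 97 − 3² = 88, 97 − 4² = 81 = 9² ⇒ 97 = 4² + 9².
  109: 109 − 1² = 108, 109 − 2² = 105, 109 − 3² = 100 = 10² ⇒ 109 = 3² + 10².
  Combine using the Brahmagupta–Fibonacci identity (a² + b²)(c² + d²) = (ac − bd)² + (ad + bc)² = (ac + bd)² + (ad − bc)²:
  97 · 109 = 10573: from (4² + 9²)(3² + 10²), take (4·3 − 9·10, 4·10 + 9·3) = (12 − 90, 40 + 27) = (-78, 67); dropping signs (only squares matter) gives (78, 67); check 78² + 67² = 6084 + 4489 = 10573 ✓.
  Scale by k = 3: (3·78, 3·67) = (234, 201).
Step 4: Order so x ≤ y and verify: 201² + 234² = 40401 + 54756 = 95157 = n. ✓

n = 95157 = 201² + 234² (one valid representation with x ≤ y).


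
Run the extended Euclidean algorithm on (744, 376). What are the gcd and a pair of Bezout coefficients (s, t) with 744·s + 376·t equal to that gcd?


Euclidean algorithm on (744, 376) — divide until remainder is 0:
  744 = 1 · 376 + 368
  376 = 1 · 368 + 8
  368 = 46 · 8 + 0
gcd(744, 376) = 8.
Track Bezout coefficients alongside the remainders: start with r₀ = 744 = a·1 + b·0 (s = 1, t = 0) and r₁ = 376 = a·0 + b·1 (s = 0, t = 1); each new remainder r_{k+1} = r_{k-1} − q_k·r_k inherits s_{k+1} = s_{k-1} − q_k·s_k, t_{k+1} = t_{k-1} − q_k·t_k, so r_k = a·s_k + b·t_k at every step:
  q = 1: r = 368, s = 1 − 1·0 = 1, t = 0 − 1·1 = -1  (check: 744·1 + 376·(-1) = 368)
  q = 1: r = 8, s = 0 − 1·1 = -1, t = 1 − 1·(-1) = 2  (check: 744·(-1) + 376·2 = 8)
The row with r = 8 (the gcd) gives the Bezout coefficients s = -1, t = 2.
Result: 744 · (-1) + 376 · (2) = 8.

gcd(744, 376) = 8; s = -1, t = 2 (check: 744·(-1) + 376·2 = 8).


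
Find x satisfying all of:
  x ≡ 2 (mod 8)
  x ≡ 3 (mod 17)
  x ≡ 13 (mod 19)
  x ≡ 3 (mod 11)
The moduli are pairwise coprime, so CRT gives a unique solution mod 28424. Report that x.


Product of moduli M = 8 · 17 · 19 · 11 = 28424.
Merge one congruence at a time:
  Start: x ≡ 2 (mod 8).
  Combine with x ≡ 3 (mod 17); new modulus lcm = 136.
    Write x = 2 + 8·t and substitute into x ≡ 3 (mod 17): 8·t ≡ 3 − 2 = 1 (mod 17).
    The inverse of 8 mod 17 is 15 (since 8·15 = 120 = 7·17 + 1), so t ≡ 15·1 = 15 ≡ 15 (mod 17).
    Then x = 2 + 8·15 = 122, valid modulo lcm(8, 17) = 136: x ≡ 122 (mod 136).
  Combine with x ≡ 13 (mod 19); new modulus lcm = 2584.
    Write x = 122 + 136·t and substitute into x ≡ 13 (mod 19): 136·t ≡ 13 − 122 = -109 (mod 19).
    Reduce coefficients mod 19: 3·t ≡ 5 (mod 19).
    The inverse of 3 mod 19 is 13 (since 3·13 = 39 = 2·19 + 1), so t ≡ 13·5 = 65 ≡ 8 (mod 19).
    Then x = 122 + 136·8 = 1210, valid modulo lcm(136, 19) = 2584: x ≡ 1210 (mod 2584).
  Combine with x ≡ 3 (mod 11); new modulus lcm = 28424.
    Write x = 1210 + 2584·t and substitute into x ≡ 3 (mod 11): 2584·t ≡ 3 − 1210 = -1207 (mod 11).
    Reduce coefficients mod 11: 10·t ≡ 3 (mod 11).
    The inverse of 10 mod 11 is 10 (since 10·10 = 100 = 9·11 + 1), so t ≡ 10·3 = 30 ≡ 8 (mod 11).
    Then x = 1210 + 2584·8 = 21882, valid modulo lcm(2584, 11) = 28424: x ≡ 21882 (mod 28424).
Verify against each original: 21882 mod 8 = 2, 21882 mod 17 = 3, 21882 mod 19 = 13, 21882 mod 11 = 3.

x ≡ 21882 (mod 28424).


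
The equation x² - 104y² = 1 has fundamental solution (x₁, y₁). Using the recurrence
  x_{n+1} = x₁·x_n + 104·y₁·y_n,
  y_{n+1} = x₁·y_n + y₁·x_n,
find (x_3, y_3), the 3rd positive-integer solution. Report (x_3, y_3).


Step 1: Find the fundamental solution (x₁, y₁) of x² - 104y² = 1.
  Expand √104 as a continued fraction. a₀ = ⌊√104⌋ = 10; iterate m_{k+1} = d_k·a_k − m_k, d_{k+1} = (104 − m_{k+1}²)/d_k, a_{k+1} = ⌊(a₀ + m_{k+1})/d_{k+1}⌋ (starting m₀ = 0, d₀ = 1), with convergents p_k = a_k·p_{k-1} + p_{k-2}, q_k = a_k·q_{k-1} + q_{k-2} (p₋₁ = 1, q₋₁ = 0):
  k = 0: a₀ = 10; p₀/q₀ = 10/1; p₀² − 104·q₀² = 100 − 104 = -4.
  k = 1: m = 10, d = 4, a = ⌊(10 + 10)/4⌋ = 5; p/q = (5·10 + 1)/(5·1 + 0) = 51/5; p² − 104·q² = 2601 − 2600 = 1.
  The first convergent with p² − 104·q² = 1 gives the fundamental solution (x₁, y₁) = (51, 5).
Step 2: Apply the recurrence (x_{n+1}, y_{n+1}) = (x₁x_n + 104y₁y_n, x₁y_n + y₁x_n) repeatedly.
  From (x_1, y_1) = (51, 5): x_2 = 51·51 + 104·5·5 = 5201; y_2 = 51·5 + 5·51 = 510.
  From (x_2, y_2) = (5201, 510): x_3 = 51·5201 + 104·5·510 = 530451; y_3 = 51·510 + 5·5201 = 52015.
Step 3: Verify x_3² - 104·y_3² = 281378263401 - 281378263400 = 1 (should be 1). ✓

(x_1, y_1) = (51, 5); (x_3, y_3) = (530451, 52015).


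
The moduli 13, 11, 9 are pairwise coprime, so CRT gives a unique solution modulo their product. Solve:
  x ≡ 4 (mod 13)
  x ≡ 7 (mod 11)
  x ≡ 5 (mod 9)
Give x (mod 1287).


Moduli 13, 11, 9 are pairwise coprime; by CRT there is a unique solution modulo M = 13 · 11 · 9 = 1287.
Solve pairwise, accumulating the modulus:
  Start with x ≡ 4 (mod 13).
  Combine with x ≡ 7 (mod 11): since gcd(13, 11) = 1, we get a unique residue mod 143.
    Write x = 4 + 13·t and substitute into x ≡ 7 (mod 11): 13·t ≡ 7 − 4 = 3 (mod 11).
    Reduce coefficients mod 11: 2·t ≡ 3 (mod 11).
    The inverse of 2 mod 11 is 6 (since 2·6 = 12 = 1·11 + 1), so t ≡ 6·3 = 18 ≡ 7 (mod 11).
    Then x = 4 + 13·7 = 95, valid modulo lcm(13, 11) = 143: x ≡ 95 (mod 143).
  Combine with x ≡ 5 (mod 9): since gcd(143, 9) = 1, we get a unique residue mod 1287.
    Write x = 95 + 143·t and substitute into x ≡ 5 (mod 9): 143·t ≡ 5 − 95 = -90 (mod 9).
    Reduce coefficients mod 9: 8·t ≡ 0 (mod 9).
    The inverse of 8 mod 9 is 8 (since 8·8 = 64 = 7·9 + 1), so t ≡ 8·0 = 0 ≡ 0 (mod 9).
    Then x = 95 + 143·0 = 95, valid modulo lcm(143, 9) = 1287: x ≡ 95 (mod 1287).
Verify: 95 mod 13 = 4 ✓, 95 mod 11 = 7 ✓, 95 mod 9 = 5 ✓.

x ≡ 95 (mod 1287).


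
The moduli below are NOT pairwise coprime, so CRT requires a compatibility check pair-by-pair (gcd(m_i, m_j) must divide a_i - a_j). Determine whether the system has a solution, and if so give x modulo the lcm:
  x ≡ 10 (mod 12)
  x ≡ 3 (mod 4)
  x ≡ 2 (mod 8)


Moduli 12, 4, 8 are not pairwise coprime, so CRT works modulo lcm(m_i) when all pairwise compatibility conditions hold.
Pairwise compatibility: gcd(m_i, m_j) must divide a_i - a_j for every pair.
Merge one congruence at a time:
  Start: x ≡ 10 (mod 12).
  Combine with x ≡ 3 (mod 4): gcd(12, 4) = 4, and 3 - 10 = -7 is NOT divisible by 4.
    ⇒ system is inconsistent (no integer solution).

No solution (the system is inconsistent).


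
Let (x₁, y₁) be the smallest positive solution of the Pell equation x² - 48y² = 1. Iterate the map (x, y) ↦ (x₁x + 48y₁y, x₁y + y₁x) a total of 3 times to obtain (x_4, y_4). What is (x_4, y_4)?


Step 1: Find the fundamental solution (x₁, y₁) of x² - 48y² = 1.
  Expand √48 as a continued fraction. a₀ = ⌊√48⌋ = 6; iterate m_{k+1} = d_k·a_k − m_k, d_{k+1} = (48 − m_{k+1}²)/d_k, a_{k+1} = ⌊(a₀ + m_{k+1})/d_{k+1}⌋ (starting m₀ = 0, d₀ = 1), with convergents p_k = a_k·p_{k-1} + p_{k-2}, q_k = a_k·q_{k-1} + q_{k-2} (p₋₁ = 1, q₋₁ = 0):
  k = 0: a₀ = 6; p₀/q₀ = 6/1; p₀² − 48·q₀² = 36 − 48 = -12.
  k = 1: m = 6, d = 12, a = ⌊(6 + 6)/12⌋ = 1; p/q = (1·6 + 1)/(1·1 + 0) = 7/1; p² − 48·q² = 49 − 48 = 1.
  The first convergent with p² − 48·q² = 1 gives the fundamental solution (x₁, y₁) = (7, 1).
Step 2: Apply the recurrence (x_{n+1}, y_{n+1}) = (x₁x_n + 48y₁y_n, x₁y_n + y₁x_n) repeatedly.
  From (x_1, y_1) = (7, 1): x_2 = 7·7 + 48·1·1 = 97; y_2 = 7·1 + 1·7 = 14.
  From (x_2, y_2) = (97, 14): x_3 = 7·97 + 48·1·14 = 1351; y_3 = 7·14 + 1·97 = 195.
  From (x_3, y_3) = (1351, 195): x_4 = 7·1351 + 48·1·195 = 18817; y_4 = 7·195 + 1·1351 = 2716.
Step 3: Verify x_4² - 48·y_4² = 354079489 - 354079488 = 1 (should be 1). ✓

(x_1, y_1) = (7, 1); (x_4, y_4) = (18817, 2716).


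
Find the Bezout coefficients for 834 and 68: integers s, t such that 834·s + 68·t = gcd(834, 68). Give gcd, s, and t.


Euclidean algorithm on (834, 68) — divide until remainder is 0:
  834 = 12 · 68 + 18
  68 = 3 · 18 + 14
  18 = 1 · 14 + 4
  14 = 3 · 4 + 2
  4 = 2 · 2 + 0
gcd(834, 68) = 2.
Track Bezout coefficients alongside the remainders: start with r₀ = 834 = a·1 + b·0 (s = 1, t = 0) and r₁ = 68 = a·0 + b·1 (s = 0, t = 1); each new remainder r_{k+1} = r_{k-1} − q_k·r_k inherits s_{k+1} = s_{k-1} − q_k·s_k, t_{k+1} = t_{k-1} − q_k·t_k, so r_k = a·s_k + b·t_k at every step:
  q = 12: r = 18, s = 1 − 12·0 = 1, t = 0 − 12·1 = -12  (check: 834·1 + 68·(-12) = 18)
  q = 3: r = 14, s = 0 − 3·1 = -3, t = 1 − 3·(-12) = 37  (check: 834·(-3) + 68·37 = 14)
  q = 1: r = 4, s = 1 − 1·(-3) = 4, t = -12 − 1·37 = -49  (check: 834·4 + 68·(-49) = 4)
  q = 3: r = 2, s = -3 − 3·4 = -15, t = 37 − 3·(-49) = 184  (check: 834·(-15) + 68·184 = 2)
The row with r = 2 (the gcd) gives the Bezout coefficients s = -15, t = 184.
Result: 834 · (-15) + 68 · (184) = 2.

gcd(834, 68) = 2; s = -15, t = 184 (check: 834·(-15) + 68·184 = 2).


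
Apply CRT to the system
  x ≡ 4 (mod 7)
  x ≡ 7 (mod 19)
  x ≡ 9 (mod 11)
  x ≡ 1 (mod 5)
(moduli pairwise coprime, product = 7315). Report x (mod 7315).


Product of moduli M = 7 · 19 · 11 · 5 = 7315.
Merge one congruence at a time:
  Start: x ≡ 4 (mod 7).
  Combine with x ≡ 7 (mod 19); new modulus lcm = 133.
    Write x = 4 + 7·t and substitute into x ≡ 7 (mod 19): 7·t ≡ 7 − 4 = 3 (mod 19).
    The inverse of 7 mod 19 is 11 (since 7·11 = 77 = 4·19 + 1), so t ≡ 11·3 = 33 ≡ 14 (mod 19).
    Then x = 4 + 7·14 = 102, valid modulo lcm(7, 19) = 133: x ≡ 102 (mod 133).
  Combine with x ≡ 9 (mod 11); new modulus lcm = 1463.
    Write x = 102 + 133·t and substitute into x ≡ 9 (mod 11): 133·t ≡ 9 − 102 = -93 (mod 11).
    Reduce coefficients mod 11: 1·t ≡ 6 (mod 11).
    So t ≡ 6 (mod 11).
    Then x = 102 + 133·6 = 900, valid modulo lcm(133, 11) = 1463: x ≡ 900 (mod 1463).
  Combine with x ≡ 1 (mod 5); new modulus lcm = 7315.
    Write x = 900 + 1463·t and substitute into x ≡ 1 (mod 5): 1463·t ≡ 1 − 900 = -899 (mod 5).
    Reduce coefficients mod 5: 3·t ≡ 1 (mod 5).
    The inverse of 3 mod 5 is 2 (since 3·2 = 6 = 1·5 + 1), so t ≡ 2·1 = 2 ≡ 2 (mod 5).
    Then x = 900 + 1463·2 = 3826, valid modulo lcm(1463, 5) = 7315: x ≡ 3826 (mod 7315).
Verify against each original: 3826 mod 7 = 4, 3826 mod 19 = 7, 3826 mod 11 = 9, 3826 mod 5 = 1.

x ≡ 3826 (mod 7315).


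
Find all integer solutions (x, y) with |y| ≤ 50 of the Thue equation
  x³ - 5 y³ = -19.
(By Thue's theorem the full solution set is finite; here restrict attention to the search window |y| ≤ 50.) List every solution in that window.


The equation is x³ - 5y³ = -19. For fixed y, x³ = 5·y³ − 19, so a solution requires the RHS to be a perfect cube.
Strategy: iterate y from -50 to 50, compute RHS = 5·y³ − 19, and check whether it is a (positive or negative) perfect cube.
Check small values of y:
  y = 0: RHS = -19 is not a perfect cube.
  y = 1: RHS = -14 is not a perfect cube.
  y = -1: RHS = -24 is not a perfect cube.
  y = 2: RHS = 21 is not a perfect cube.
  y = -2: RHS = -59 is not a perfect cube.
  y = 3: RHS = 116 is not a perfect cube.
  y = -3: RHS = -154 is not a perfect cube.
Continuing the search up to |y| = 50 finds no solutions either.
No (x, y) in the scanned range satisfies the equation.

No integer solutions with |y| ≤ 50.


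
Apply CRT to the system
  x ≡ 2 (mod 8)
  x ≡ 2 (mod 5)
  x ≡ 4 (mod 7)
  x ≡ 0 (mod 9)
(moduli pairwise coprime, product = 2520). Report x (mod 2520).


Product of moduli M = 8 · 5 · 7 · 9 = 2520.
Merge one congruence at a time:
  Start: x ≡ 2 (mod 8).
  Combine with x ≡ 2 (mod 5); new modulus lcm = 40.
    Write x = 2 + 8·t and substitute into x ≡ 2 (mod 5): 8·t ≡ 2 − 2 = 0 (mod 5).
    Reduce coefficients mod 5: 3·t ≡ 0 (mod 5).
    The inverse of 3 mod 5 is 2 (since 3·2 = 6 = 1·5 + 1), so t ≡ 2·0 = 0 ≡ 0 (mod 5).
    Then x = 2 + 8·0 = 2, valid modulo lcm(8, 5) = 40: x ≡ 2 (mod 40).
  Combine with x ≡ 4 (mod 7); new modulus lcm = 280.
    Write x = 2 + 40·t and substitute into x ≡ 4 (mod 7): 40·t ≡ 4 − 2 = 2 (mod 7).
    Reduce coefficients mod 7: 5·t ≡ 2 (mod 7).
    The inverse of 5 mod 7 is 3 (since 5·3 = 15 = 2·7 + 1), so t ≡ 3·2 = 6 ≡ 6 (mod 7).
    Then x = 2 + 40·6 = 242, valid modulo lcm(40, 7) = 280: x ≡ 242 (mod 280).
  Combine with x ≡ 0 (mod 9); new modulus lcm = 2520.
    Write x = 242 + 280·t and substitute into x ≡ 0 (mod 9): 280·t ≡ 0 − 242 = -242 (mod 9).
    Reduce coefficients mod 9: 1·t ≡ 1 (mod 9).
    So t ≡ 1 (mod 9).
    Then x = 242 + 280·1 = 522, valid modulo lcm(280, 9) = 2520: x ≡ 522 (mod 2520).
Verify against each original: 522 mod 8 = 2, 522 mod 5 = 2, 522 mod 7 = 4, 522 mod 9 = 0.

x ≡ 522 (mod 2520).
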